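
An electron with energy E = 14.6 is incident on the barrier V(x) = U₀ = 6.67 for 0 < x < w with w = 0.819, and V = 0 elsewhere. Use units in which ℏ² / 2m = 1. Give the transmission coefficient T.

T = 0.950

E > U₀: inside the barrier k₂ = √(2m(E − U₀))/ℏ = 2.816, k₂w = 2.306.
Matching at both interfaces gives T⁻¹ = 1 + U₀² sin²(k₂w) / [4E(E − U₀)] = 1.053, hence T = 0.950.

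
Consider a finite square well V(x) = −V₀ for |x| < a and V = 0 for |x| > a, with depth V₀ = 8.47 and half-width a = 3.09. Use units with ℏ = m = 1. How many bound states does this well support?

The dimensionless depth is z₀ = a√(2mV₀)/ℏ = 3.09 × √(16.94) = 12.72.
The even/odd transcendental equations gain one root per π/2 in z₀, giving N = 1 + ⌊2z₀/π⌋ = 1 + ⌊8.096⌋ = 9.

N = 9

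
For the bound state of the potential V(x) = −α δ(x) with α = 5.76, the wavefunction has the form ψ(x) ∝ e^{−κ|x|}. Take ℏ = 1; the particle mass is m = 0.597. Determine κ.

κ = 3.44

Integrate −(ℏ²/2m)ψ'' − αδ(x)ψ = Eψ from −ε to +ε: the ψ'' term gives ψ'(0⁺) − ψ'(0⁻) and the δ term gives −(2mα/ℏ²)ψ(0).
With ψ ∝ e^{−κ|x|} this yields −2κ = −2mα/ℏ², so κ = mα/ℏ² = 3.439.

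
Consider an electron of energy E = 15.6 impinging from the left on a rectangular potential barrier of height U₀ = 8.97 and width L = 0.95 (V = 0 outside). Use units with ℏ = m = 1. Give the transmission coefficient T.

Above the barrier the interior wavenumber is k₂ = √(2m(E − U₀))/ℏ = 3.641, giving phase k₂L = 3.459.
T = [1 + U₀² sin²(k₂L) / (4E(E − U₀))]⁻¹ = 1/1.019 = 0.981.

T = 0.981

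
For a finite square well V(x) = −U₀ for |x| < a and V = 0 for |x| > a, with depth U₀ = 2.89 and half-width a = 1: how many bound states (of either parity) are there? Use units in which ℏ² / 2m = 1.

The dimensionless depth is z₀ = a√(2mU₀)/ℏ = 1 × √(2.890) = 1.700.
A new bound state (alternating even/odd) appears each time z₀ passes a multiple of π/2, so N = ⌊2z₀/π⌋ + 1 = ⌊1.082⌋ + 1 = 2.

N = 2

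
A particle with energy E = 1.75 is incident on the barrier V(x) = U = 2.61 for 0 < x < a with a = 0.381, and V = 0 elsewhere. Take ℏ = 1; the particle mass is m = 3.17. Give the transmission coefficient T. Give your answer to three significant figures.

Since E < U the interior solution is evanescent with decay constant κ = √(2m(U − E))/ℏ = 2.335.
κa = 0.8896, sinh(κa) = 1.012.
The exact tunnelling result is T⁻¹ = 1 + U² sinh²(κa) / [4E(U − E)] = 2.158, so T = 0.463.

T = 0.463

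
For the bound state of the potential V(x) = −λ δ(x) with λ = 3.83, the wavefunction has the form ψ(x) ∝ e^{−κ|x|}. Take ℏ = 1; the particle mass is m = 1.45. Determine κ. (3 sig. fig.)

κ = 5.55

Integrating the TISE across x = 0 gives the cusp condition ψ'(0⁺) − ψ'(0⁻) = −(2mλ/ℏ²)ψ(0).
With ψ ∝ e^{−κ|x|} this yields −2κ = −2mλ/ℏ², so κ = mλ/ℏ² = 5.554.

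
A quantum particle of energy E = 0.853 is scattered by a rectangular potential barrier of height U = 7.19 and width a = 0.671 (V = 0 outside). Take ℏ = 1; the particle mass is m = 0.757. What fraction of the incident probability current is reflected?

E < U: inside the barrier ψ ∝ e^{±κx} with κ = √(2m(U − E))/ℏ = 3.097.
κa = 2.078, sinh(κa) = 3.933.
The exact tunnelling result is T⁻¹ = 1 + U² sinh²(κa) / [4E(U − E)] = 37.99, so T = 0.0263.
R = 1 − T = 0.974.

R = 0.974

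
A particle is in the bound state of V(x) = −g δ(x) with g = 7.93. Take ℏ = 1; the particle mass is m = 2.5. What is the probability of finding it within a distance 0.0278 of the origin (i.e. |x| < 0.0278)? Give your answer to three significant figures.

The normalised bound state is ψ = √κ e^{−κ|x|} with κ = mg/ℏ² = 19.83.
P(|x| < d) = ∫_{−d}^{d} κ e^{−2κ|x|} dx = 1 − e^{−2κd} = 1 − e^{−1.102} = 0.6679.

P = 0.668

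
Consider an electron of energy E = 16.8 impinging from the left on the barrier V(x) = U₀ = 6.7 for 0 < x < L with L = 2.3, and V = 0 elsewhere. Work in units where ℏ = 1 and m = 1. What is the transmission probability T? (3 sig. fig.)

Above the barrier the interior wavenumber is k₂ = √(2m(E − U₀))/ℏ = 4.494, giving phase k₂L = 10.34.
Matching at both interfaces gives T⁻¹ = 1 + U₀² sin²(k₂L) / [4E(E − U₀)] = 1.041, hence T = 0.960.

T = 0.960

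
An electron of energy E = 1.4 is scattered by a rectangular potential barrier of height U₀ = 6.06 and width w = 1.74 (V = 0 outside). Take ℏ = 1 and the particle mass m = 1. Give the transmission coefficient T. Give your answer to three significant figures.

E < U₀: inside the barrier ψ ∝ e^{±κx} with κ = √(2m(U₀ − E))/ℏ = 3.053.
κw = 5.312, sinh(κw) = 101.4.
Matching ψ, ψ′ at both faces gives T = [1 + U₀² sinh²(κw) / (4E(U₀ − E))]⁻¹ = 1/14460 = 0.0000691.

T = 0.0000691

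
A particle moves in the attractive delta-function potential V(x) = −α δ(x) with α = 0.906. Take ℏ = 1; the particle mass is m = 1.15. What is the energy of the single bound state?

For x ≠ 0 the bound state is ψ ∝ e^{−κ|x|}; integrating the TISE across the delta gives the cusp condition 2κ = 2mα/ℏ², so κ = 1.042.
Then E = −ℏ²κ²/(2m) = −mα²/(2ℏ²) = -0.4720.

E = -0.472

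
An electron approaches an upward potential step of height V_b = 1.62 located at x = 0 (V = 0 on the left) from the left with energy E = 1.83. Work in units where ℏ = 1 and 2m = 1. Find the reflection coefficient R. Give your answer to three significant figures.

R = 0.244

The wavenumbers are k₁ = √(2mE)/ℏ = 1.353 on the left and k₂ = √(2m(E − V_b))/ℏ = 0.4583 on the right.
Continuity of ψ and ψ′ at the step yields the reflection amplitude r = (k₁ − k₂)/(k₁ + k₂) = 0.4939; thus R = |r|² = 0.2440, T = 0.7560.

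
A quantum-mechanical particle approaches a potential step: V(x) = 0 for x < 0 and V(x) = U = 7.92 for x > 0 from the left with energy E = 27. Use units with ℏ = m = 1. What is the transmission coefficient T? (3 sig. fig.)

The wavenumbers are k₁ = √(2mE)/ℏ = 7.348 on the left and k₂ = √(2m(E − U))/ℏ = 6.177 on the right.
Continuity of ψ and ψ′ at the step yields the reflection amplitude r = (k₁ − k₂)/(k₁ + k₂) = 0.08658; thus R = |r|² = 0.007496, T = 0.9925.

T = 0.993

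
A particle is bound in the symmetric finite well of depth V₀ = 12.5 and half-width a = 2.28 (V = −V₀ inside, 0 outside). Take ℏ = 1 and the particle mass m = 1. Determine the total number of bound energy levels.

N = 8

The dimensionless depth is z₀ = a√(2mV₀)/ℏ = 2.28 × √(25.00) = 11.40.
A new bound state (alternating even/odd) appears each time z₀ passes a multiple of π/2, so N = ⌊2z₀/π⌋ + 1 = ⌊7.257⌋ + 1 = 8.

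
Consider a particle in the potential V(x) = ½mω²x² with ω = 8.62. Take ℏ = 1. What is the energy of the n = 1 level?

The oscillator eigenvalues are E_n = ℏω(n + ½), so E_1 = 8.62 × 1.5 = 12.93.

E = 12.9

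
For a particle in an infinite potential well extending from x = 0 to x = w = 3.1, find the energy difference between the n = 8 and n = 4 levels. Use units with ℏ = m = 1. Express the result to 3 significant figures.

E_n = n²π²ℏ²/(2mw²), so ΔE = (8² − 4²) π²ℏ²/(2mw²).
ΔE = 48 × π² / (2 × 1 × 3.1²) = 24.65.

ΔE = 24.6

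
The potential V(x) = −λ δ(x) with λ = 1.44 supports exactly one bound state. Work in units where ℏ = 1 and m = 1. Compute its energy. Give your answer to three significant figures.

For x ≠ 0 the bound state is ψ ∝ e^{−κ|x|}; integrating the TISE across the delta gives the cusp condition 2κ = 2mλ/ℏ², so κ = 1.440.
Then E = −ℏ²κ²/(2m) = −mλ²/(2ℏ²) = -1.037.

E = -1.04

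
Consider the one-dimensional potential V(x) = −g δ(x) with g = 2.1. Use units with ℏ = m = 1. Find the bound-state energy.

The bound state is ψ(x) = √κ e^{−κ|x|}. The derivative jump ψ'(0⁺) − ψ'(0⁻) = −(2mg/ℏ²)ψ(0) fixes κ = mg/ℏ² = 2.100.
Then E = −ℏ²κ²/(2m) = −mg²/(2ℏ²) = -2.205.

E = -2.21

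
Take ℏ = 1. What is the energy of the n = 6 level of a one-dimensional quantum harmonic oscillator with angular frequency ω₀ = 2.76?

Using E_n = (n + ½)ℏω₀: E_6 = 6.5 × 2.76 = 17.94.

E = 17.9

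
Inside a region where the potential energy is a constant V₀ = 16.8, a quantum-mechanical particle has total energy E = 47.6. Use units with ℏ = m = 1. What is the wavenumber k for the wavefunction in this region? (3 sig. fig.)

With E > V₀ the solution is oscillatory, ψ ∝ e^{±ikx} with k = √(2m(E − V₀))/ℏ.
k = √(2 × 1 × 30.8) = 7.849.

k = 7.85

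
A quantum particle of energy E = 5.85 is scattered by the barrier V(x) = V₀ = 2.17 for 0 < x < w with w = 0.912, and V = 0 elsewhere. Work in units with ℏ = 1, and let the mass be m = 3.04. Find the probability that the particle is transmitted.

E > V₀: inside the barrier k₂ = √(2m(E − V₀))/ℏ = 4.730, k₂w = 4.314.
T = [1 + V₀² sin²(k₂w) / (4E(E − V₀))]⁻¹ = 1/1.046 = 0.956.

T = 0.956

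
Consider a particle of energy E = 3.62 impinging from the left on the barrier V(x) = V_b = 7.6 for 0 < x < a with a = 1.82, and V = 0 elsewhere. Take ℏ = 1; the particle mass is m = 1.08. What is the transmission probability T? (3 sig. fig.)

Since E < V_b the interior solution is evanescent with decay constant κ = √(2m(V_b − E))/ℏ = 2.932.
κa = 5.336, sinh(κa) = 103.9.
The exact tunnelling result is T⁻¹ = 1 + V_b² sinh²(κa) / [4E(V_b − E)] = 10810, so T = 0.0000925.

T = 0.0000925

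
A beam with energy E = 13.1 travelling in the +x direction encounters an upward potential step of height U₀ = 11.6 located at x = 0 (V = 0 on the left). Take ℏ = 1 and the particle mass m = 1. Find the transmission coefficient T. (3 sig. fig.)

T = 0.756

On each side the TISE gives plane waves with k = √(2m(E − V))/ℏ: k₁ = √(2·1·13.1) = 5.119, k₂ = √(2·1·1.5) = 1.732.
Matching ψ and ψ′ at x = 0 gives r = (k₁ − k₂)/(k₁ + k₂), so R = r² = 0.2444 and T = 1 − R = 0.7556.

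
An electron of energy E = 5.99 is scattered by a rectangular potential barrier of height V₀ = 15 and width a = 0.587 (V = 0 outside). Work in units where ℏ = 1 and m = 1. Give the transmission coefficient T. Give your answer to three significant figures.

T = 0.0260

Since E < V₀ the interior solution is evanescent with decay constant κ = √(2m(V₀ − E))/ℏ = 4.245.
κa = 2.492, sinh(κa) = 6.000.
The exact tunnelling result is T⁻¹ = 1 + V₀² sinh²(κa) / [4E(V₀ − E)] = 38.52, so T = 0.0260.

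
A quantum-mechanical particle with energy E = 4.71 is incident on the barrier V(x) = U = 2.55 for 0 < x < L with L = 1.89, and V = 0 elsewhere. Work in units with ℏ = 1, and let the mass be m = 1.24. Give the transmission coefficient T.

E > U: inside the barrier k₂ = √(2m(E − U))/ℏ = 2.314, k₂L = 4.374.
T = [1 + U² sin²(k₂L) / (4E(E − U))]⁻¹ = 1/1.142 = 0.875.

T = 0.875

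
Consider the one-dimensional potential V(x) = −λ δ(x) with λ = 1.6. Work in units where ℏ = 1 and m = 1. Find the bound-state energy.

E = -1.28

For x ≠ 0 the bound state is ψ ∝ e^{−κ|x|}; integrating the TISE across the delta gives the cusp condition 2κ = 2mλ/ℏ², so κ = 1.600.
Then E = −ℏ²κ²/(2m) = −mλ²/(2ℏ²) = -1.280.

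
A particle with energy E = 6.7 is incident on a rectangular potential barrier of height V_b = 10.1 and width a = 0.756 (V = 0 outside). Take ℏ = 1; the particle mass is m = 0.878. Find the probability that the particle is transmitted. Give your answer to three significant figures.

T = 0.0854

Since E < V_b the interior solution is evanescent with decay constant κ = √(2m(V_b − E))/ℏ = 2.443.
κa = 1.847, sinh(κa) = 3.092.
The exact tunnelling result is T⁻¹ = 1 + V_b² sinh²(κa) / [4E(V_b − E)] = 11.71, so T = 0.0854.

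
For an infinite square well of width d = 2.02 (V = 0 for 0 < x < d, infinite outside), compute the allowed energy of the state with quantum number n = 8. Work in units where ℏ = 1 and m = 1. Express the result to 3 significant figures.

The infinite-well eigenfunctions ψ_n = √(2/d) sin(nπx/d) vanish at both walls, giving E_n = n²π²ℏ²/(2md²).
E_8 = 8² × π² / (2 × 1 × 2.02²) = 77.40.

E = 77.4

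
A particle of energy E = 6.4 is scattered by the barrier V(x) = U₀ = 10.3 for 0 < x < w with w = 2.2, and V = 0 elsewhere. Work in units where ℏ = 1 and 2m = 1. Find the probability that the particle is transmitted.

E < U₀: inside the barrier ψ ∝ e^{±κx} with κ = √(2m(U₀ − E))/ℏ = 1.975.
κw = 4.345, sinh(κw) = 38.53.
The exact tunnelling result is T⁻¹ = 1 + U₀² sinh²(κw) / [4E(U₀ − E)] = 1578, so T = 0.000634.

T = 0.000634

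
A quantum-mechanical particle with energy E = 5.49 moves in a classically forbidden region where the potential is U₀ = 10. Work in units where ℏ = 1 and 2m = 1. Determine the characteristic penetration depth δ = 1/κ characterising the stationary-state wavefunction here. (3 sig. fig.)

Since E < U₀ the TISE in this region is ψ'' = κ²ψ with κ = √(2m(U₀ − E))/ℏ.
κ = √(2 × 0.5 × 4.51) = 2.124. The penetration depth is δ = 1/κ = 0.471.

δ = 0.471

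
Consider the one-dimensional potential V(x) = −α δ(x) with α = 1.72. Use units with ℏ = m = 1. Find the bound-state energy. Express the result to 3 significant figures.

The bound state is ψ(x) = √κ e^{−κ|x|}. The derivative jump ψ'(0⁺) − ψ'(0⁻) = −(2mα/ℏ²)ψ(0) fixes κ = mα/ℏ² = 1.720.
Then E = −ℏ²κ²/(2m) = −mα²/(2ℏ²) = -1.479.

E = -1.48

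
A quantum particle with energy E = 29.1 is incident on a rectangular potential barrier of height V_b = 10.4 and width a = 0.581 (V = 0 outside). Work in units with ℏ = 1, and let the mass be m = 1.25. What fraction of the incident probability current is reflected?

R = 0.0264

E > V_b: inside the barrier k₂ = √(2m(E − V_b))/ℏ = 6.837, k₂a = 3.973.
T = [1 + V_b² sin²(k₂a) / (4E(E − V_b))]⁻¹ = 1/1.027 = 0.974.
R = 1 − T = 0.0264.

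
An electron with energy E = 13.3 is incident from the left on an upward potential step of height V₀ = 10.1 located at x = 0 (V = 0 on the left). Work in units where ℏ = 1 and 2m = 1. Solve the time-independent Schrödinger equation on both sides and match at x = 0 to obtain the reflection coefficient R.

R = 0.117

The wavenumbers are k₁ = √(2mE)/ℏ = 3.647 on the left and k₂ = √(2m(E − V₀))/ℏ = 1.789 on the right.
Continuity of ψ and ψ′ at the step yields the reflection amplitude r = (k₁ − k₂)/(k₁ + k₂) = 0.3418; thus R = |r|² = 0.1168, T = 0.8832.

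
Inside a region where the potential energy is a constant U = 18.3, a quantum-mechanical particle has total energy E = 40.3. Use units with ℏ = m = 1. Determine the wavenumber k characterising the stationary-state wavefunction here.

With E > U the solution is oscillatory, ψ ∝ e^{±ikx} with k = √(2m(E − U))/ℏ.
k = √(2 × 1 × 22) = 6.633.

k = 6.63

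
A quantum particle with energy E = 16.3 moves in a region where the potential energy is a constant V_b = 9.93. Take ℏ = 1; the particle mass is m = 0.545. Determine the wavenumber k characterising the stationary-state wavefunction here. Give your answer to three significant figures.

k = 2.64

With E > V_b the solution is oscillatory, ψ ∝ e^{±ikx} with k = √(2m(E − V_b))/ℏ.
k = √(2 × 0.545 × 6.37) = 2.635.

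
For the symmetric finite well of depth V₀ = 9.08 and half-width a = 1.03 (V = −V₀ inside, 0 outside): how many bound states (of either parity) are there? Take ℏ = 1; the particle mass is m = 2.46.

The dimensionless depth is z₀ = a√(2mV₀)/ℏ = 1.03 × √(44.67) = 6.884.
A new bound state (alternating even/odd) appears each time z₀ passes a multiple of π/2, so N = ⌊2z₀/π⌋ + 1 = ⌊4.383⌋ + 1 = 5.

N = 5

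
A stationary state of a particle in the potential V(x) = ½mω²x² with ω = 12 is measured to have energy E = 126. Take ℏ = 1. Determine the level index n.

E_n = ℏω(n + ½) ⇒ n = E/(ℏω) − ½ = 126/12 − 0.5 = 10.000 → n = 10.

n = 10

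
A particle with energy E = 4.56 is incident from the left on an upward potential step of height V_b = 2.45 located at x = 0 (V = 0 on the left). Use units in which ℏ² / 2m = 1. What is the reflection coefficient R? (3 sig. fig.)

R = 0.0362

On each side the TISE gives plane waves with k = √(2m(E − V))/ℏ: k₁ = √(2·½·4.56) = 2.135, k₂ = √(2·½·2.11) = 1.453.
Matching ψ and ψ′ at x = 0 gives r = (k₁ − k₂)/(k₁ + k₂), so R = r² = 0.03622 and T = 1 − R = 0.9638.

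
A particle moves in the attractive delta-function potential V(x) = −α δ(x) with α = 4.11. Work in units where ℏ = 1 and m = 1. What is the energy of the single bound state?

E = -8.45

The bound state is ψ(x) = √κ e^{−κ|x|}. The derivative jump ψ'(0⁺) − ψ'(0⁻) = −(2mα/ℏ²)ψ(0) fixes κ = mα/ℏ² = 4.110.
Then E = −ℏ²κ²/(2m) = −mα²/(2ℏ²) = -8.446.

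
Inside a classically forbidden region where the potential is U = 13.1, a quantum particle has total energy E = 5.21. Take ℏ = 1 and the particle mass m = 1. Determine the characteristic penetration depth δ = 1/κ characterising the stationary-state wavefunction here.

Since E < U the TISE in this region is ψ'' = κ²ψ with κ = √(2m(U − E))/ℏ.
κ = √(2 × 1 × 7.89) = 3.972. The penetration depth is δ = 1/κ = 0.252.

δ = 0.252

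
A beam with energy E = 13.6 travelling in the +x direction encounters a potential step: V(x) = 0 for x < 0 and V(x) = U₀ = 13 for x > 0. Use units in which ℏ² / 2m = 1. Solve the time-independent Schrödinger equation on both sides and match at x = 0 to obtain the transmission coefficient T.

T = 0.574

On each side the TISE gives plane waves with k = √(2m(E − V))/ℏ: k₁ = √(2·½·13.6) = 3.688, k₂ = √(2·½·0.6) = 0.7746.
Matching ψ and ψ′ at x = 0 gives r = (k₁ − k₂)/(k₁ + k₂), so R = r² = 0.4262 and T = 1 − R = 0.5738.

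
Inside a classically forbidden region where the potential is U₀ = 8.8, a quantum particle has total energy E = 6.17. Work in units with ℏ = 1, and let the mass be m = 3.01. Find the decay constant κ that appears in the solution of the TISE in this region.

κ = 3.98

Since E < U₀ the TISE in this region is ψ'' = κ²ψ with κ = √(2m(U₀ − E))/ℏ.
κ = √(2 × 3.01 × 2.63) = 3.979.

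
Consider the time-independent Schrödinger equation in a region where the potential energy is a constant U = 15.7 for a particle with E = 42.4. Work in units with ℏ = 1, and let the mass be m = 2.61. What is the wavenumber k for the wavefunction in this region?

With E > U the solution is oscillatory, ψ ∝ e^{±ikx} with k = √(2m(E − U))/ℏ.
k = √(2 × 2.61 × 26.7) = 11.81.

k = 11.8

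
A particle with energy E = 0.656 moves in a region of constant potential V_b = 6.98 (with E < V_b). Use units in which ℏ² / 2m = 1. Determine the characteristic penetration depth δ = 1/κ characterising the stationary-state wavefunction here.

δ = 0.398

Since E < V_b the TISE in this region is ψ'' = κ²ψ with κ = √(2m(V_b − E))/ℏ.
κ = √(2 × 0.5 × 6.324) = 2.515. The penetration depth is δ = 1/κ = 0.398.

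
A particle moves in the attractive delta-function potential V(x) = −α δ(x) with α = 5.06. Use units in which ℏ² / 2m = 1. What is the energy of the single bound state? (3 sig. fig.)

For x ≠ 0 the bound state is ψ ∝ e^{−κ|x|}; integrating the TISE across the delta gives the cusp condition 2κ = 2mα/ℏ², so κ = 2.530.
Then E = −ℏ²κ²/(2m) = −mα²/(2ℏ²) = -6.401.

E = -6.40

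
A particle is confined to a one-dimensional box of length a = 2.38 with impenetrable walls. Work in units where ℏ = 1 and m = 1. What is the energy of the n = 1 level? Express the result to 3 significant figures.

Requiring ψ(0) = ψ(a) = 0 quantises k = nπ/a, hence E_n = ℏ²k²/2m = n²π²ℏ²/(2ma²).
E_1 = 1² × π² / (2 × 1 × 2.38²) = 0.8712.

E = 0.871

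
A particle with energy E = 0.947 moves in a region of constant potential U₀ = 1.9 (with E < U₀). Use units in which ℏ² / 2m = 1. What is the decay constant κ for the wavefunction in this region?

κ = 0.976

Since E < U₀ the TISE in this region is ψ'' = κ²ψ with κ = √(2m(U₀ − E))/ℏ.
κ = √(2 × 0.5 × 0.953) = 0.9762.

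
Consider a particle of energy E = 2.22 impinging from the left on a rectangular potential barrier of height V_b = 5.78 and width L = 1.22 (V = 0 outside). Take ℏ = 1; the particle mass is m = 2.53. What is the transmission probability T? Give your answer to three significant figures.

Since E < V_b the interior solution is evanescent with decay constant κ = √(2m(V_b − E))/ℏ = 4.244.
κL = 5.178, sinh(κL) = 88.66.
The exact tunnelling result is T⁻¹ = 1 + V_b² sinh²(κL) / [4E(V_b − E)] = 8308, so T = 0.000120.

T = 0.000120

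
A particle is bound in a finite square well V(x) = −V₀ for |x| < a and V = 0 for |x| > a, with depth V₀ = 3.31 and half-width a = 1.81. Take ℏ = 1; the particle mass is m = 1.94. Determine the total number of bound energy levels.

Define the well-strength parameter z₀ = (a/ℏ)√(2mV₀) = 1.81 × √(2·1.94·3.31) = 6.486.
The even/odd transcendental equations gain one root per π/2 in z₀, giving N = 1 + ⌊2z₀/π⌋ = 1 + ⌊4.129⌋ = 5.

N = 5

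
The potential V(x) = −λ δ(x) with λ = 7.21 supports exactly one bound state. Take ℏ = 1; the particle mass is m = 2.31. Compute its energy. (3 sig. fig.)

E = -60.0

The bound state is ψ(x) = √κ e^{−κ|x|}. The derivative jump ψ'(0⁺) − ψ'(0⁻) = −(2mλ/ℏ²)ψ(0) fixes κ = mλ/ℏ² = 16.66.
Then E = −ℏ²κ²/(2m) = −mλ²/(2ℏ²) = -60.04.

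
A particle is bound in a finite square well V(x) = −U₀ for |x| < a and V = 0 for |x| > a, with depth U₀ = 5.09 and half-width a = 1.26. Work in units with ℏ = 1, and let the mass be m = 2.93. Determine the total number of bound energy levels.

The dimensionless depth is z₀ = a√(2mU₀)/ℏ = 1.26 × √(29.83) = 6.881.
A new bound state (alternating even/odd) appears each time z₀ passes a multiple of π/2, so N = ⌊2z₀/π⌋ + 1 = ⌊4.381⌋ + 1 = 5.

N = 5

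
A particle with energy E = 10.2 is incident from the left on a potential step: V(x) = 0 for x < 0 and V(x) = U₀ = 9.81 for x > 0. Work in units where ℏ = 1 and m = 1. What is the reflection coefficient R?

R = 0.453

The wavenumbers are k₁ = √(2mE)/ℏ = 4.517 on the left and k₂ = √(2m(E − U₀))/ℏ = 0.8832 on the right.
Matching ψ and ψ′ at x = 0 gives r = (k₁ − k₂)/(k₁ + k₂), so R = r² = 0.4528 and T = 1 − R = 0.5472.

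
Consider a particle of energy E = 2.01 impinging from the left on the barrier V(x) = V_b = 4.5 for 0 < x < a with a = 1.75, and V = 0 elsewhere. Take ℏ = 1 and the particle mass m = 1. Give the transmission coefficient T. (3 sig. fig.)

Since E < V_b the interior solution is evanescent with decay constant κ = √(2m(V_b − E))/ℏ = 2.232.
κa = 3.905, sinh(κa) = 24.82.
The exact tunnelling result is T⁻¹ = 1 + V_b² sinh²(κa) / [4E(V_b − E)] = 624.2, so T = 0.00160.

T = 0.00160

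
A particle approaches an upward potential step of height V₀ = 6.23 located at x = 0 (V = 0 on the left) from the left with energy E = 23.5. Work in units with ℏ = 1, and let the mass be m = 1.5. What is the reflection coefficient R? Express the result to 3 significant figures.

R = 0.00591

The wavenumbers are k₁ = √(2mE)/ℏ = 8.396 on the left and k₂ = √(2m(E − V₀))/ℏ = 7.198 on the right.
Matching ψ and ψ′ at x = 0 gives r = (k₁ − k₂)/(k₁ + k₂), so R = r² = 0.005907 and T = 1 − R = 0.9941.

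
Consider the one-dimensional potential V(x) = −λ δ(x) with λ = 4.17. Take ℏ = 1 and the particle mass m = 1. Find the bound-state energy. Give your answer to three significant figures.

E = -8.69

For x ≠ 0 the bound state is ψ ∝ e^{−κ|x|}; integrating the TISE across the delta gives the cusp condition 2κ = 2mλ/ℏ², so κ = 4.170.
Then E = −ℏ²κ²/(2m) = −mλ²/(2ℏ²) = -8.694.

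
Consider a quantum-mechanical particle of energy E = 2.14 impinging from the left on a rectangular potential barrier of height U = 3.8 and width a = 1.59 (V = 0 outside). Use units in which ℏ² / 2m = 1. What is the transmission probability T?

E < U: inside the barrier ψ ∝ e^{±κx} with κ = √(2m(U − E))/ℏ = 1.288.
κa = 2.049, sinh(κa) = 3.814.
Matching ψ, ψ′ at both faces gives T = [1 + U² sinh²(κa) / (4E(U − E))]⁻¹ = 1/15.78 = 0.0634.

T = 0.0634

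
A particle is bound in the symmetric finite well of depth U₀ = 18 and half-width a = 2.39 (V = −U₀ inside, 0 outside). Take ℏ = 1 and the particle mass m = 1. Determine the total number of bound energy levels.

N = 10

The dimensionless depth is z₀ = a√(2mU₀)/ℏ = 2.39 × √(36.00) = 14.34.
A new bound state (alternating even/odd) appears each time z₀ passes a multiple of π/2, so N = ⌊2z₀/π⌋ + 1 = ⌊9.129⌋ + 1 = 10.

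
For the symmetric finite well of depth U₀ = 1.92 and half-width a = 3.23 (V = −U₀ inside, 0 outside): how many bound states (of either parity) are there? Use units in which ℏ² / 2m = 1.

N = 3

Define the well-strength parameter z₀ = (a/ℏ)√(2mU₀) = 3.23 × √(2·0.5·1.92) = 4.476.
A new bound state (alternating even/odd) appears each time z₀ passes a multiple of π/2, so N = ⌊2z₀/π⌋ + 1 = ⌊2.849⌋ + 1 = 3.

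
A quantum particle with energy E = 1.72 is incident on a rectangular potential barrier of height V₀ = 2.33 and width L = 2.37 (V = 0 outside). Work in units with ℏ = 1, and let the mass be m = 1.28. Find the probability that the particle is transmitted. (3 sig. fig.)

T = 0.00825

Since E < V₀ the interior solution is evanescent with decay constant κ = √(2m(V₀ − E))/ℏ = 1.250.
κL = 2.962, sinh(κL) = 9.639.
Matching ψ, ψ′ at both faces gives T = [1 + V₀² sinh²(κL) / (4E(V₀ − E))]⁻¹ = 1/121.2 = 0.00825.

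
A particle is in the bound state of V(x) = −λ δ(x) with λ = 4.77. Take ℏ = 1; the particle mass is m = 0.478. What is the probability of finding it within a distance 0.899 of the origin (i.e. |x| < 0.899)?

The normalised bound state is ψ = √κ e^{−κ|x|} with κ = mλ/ℏ² = 2.280.
P(|x| < d) = ∫_{−d}^{d} κ e^{−2κ|x|} dx = 1 − e^{−2κd} = 1 − e^{−4.100} = 0.9834.

P = 0.983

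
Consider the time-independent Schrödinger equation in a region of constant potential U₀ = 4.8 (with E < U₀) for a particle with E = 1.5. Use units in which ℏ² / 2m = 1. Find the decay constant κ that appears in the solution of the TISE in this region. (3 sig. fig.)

κ = 1.82

Since E < U₀ the TISE in this region is ψ'' = κ²ψ with κ = √(2m(U₀ − E))/ℏ.
κ = √(2 × 0.5 × 3.3) = 1.817.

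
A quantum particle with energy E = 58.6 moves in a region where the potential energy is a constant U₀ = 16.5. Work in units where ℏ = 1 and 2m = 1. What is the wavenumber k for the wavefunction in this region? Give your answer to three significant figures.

With E > U₀ the solution is oscillatory, ψ ∝ e^{±ikx} with k = √(2m(E − U₀))/ℏ.
k = √(2 × 0.5 × 42.1) = 6.488.

k = 6.49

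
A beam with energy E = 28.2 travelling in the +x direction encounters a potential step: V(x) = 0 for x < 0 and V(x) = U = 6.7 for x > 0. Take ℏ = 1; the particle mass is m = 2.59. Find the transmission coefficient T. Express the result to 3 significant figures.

T = 0.995

On each side the TISE gives plane waves with k = √(2m(E − V))/ℏ: k₁ = √(2·2.59·28.2) = 12.09, k₂ = √(2·2.59·21.5) = 10.55.
Matching ψ and ψ′ at x = 0 gives r = (k₁ − k₂)/(k₁ + k₂), so R = r² = 0.004585 and T = 1 − R = 0.9954.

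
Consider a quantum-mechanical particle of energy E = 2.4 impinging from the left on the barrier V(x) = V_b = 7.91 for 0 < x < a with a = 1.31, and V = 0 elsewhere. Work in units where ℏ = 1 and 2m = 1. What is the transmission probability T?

T = 0.00719

Since E < V_b the interior solution is evanescent with decay constant κ = √(2m(V_b − E))/ℏ = 2.347.
κa = 3.075, sinh(κa) = 10.80.
The exact tunnelling result is T⁻¹ = 1 + V_b² sinh²(κa) / [4E(V_b − E)] = 139.0, so T = 0.00719.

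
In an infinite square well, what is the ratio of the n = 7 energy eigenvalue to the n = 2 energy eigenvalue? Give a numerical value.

Since E_n ∝ n², the ratio is (7/2)² = 12.25.

12.25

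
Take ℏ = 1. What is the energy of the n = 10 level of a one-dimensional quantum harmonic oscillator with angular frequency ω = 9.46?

Using E_n = (n + ½)ℏω: E_10 = 10.5 × 9.46 = 99.33.

E = 99.3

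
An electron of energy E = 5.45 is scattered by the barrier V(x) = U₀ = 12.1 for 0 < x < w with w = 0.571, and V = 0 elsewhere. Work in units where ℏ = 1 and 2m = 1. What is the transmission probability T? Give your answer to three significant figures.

T = 0.188

Since E < U₀ the interior solution is evanescent with decay constant κ = √(2m(U₀ − E))/ℏ = 2.579.
κw = 1.472, sinh(κw) = 2.065.
The exact tunnelling result is T⁻¹ = 1 + U₀² sinh²(κw) / [4E(U₀ − E)] = 5.308, so T = 0.188.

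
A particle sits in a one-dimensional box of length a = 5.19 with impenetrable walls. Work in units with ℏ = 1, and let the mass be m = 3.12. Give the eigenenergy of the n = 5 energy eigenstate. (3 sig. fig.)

E = 1.47

The infinite-well eigenfunctions ψ_n = √(2/a) sin(nπx/a) vanish at both walls, giving E_n = n²π²ℏ²/(2ma²).
E_5 = 5² × π² / (2 × 3.12 × 5.19²) = 1.468.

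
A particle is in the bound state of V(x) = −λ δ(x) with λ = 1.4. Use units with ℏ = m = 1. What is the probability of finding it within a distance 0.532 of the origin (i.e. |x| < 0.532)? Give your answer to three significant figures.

The normalised bound state is ψ = √κ e^{−κ|x|} with κ = mλ/ℏ² = 1.400.
P(|x| < d) = ∫_{−d}^{d} κ e^{−2κ|x|} dx = 1 − e^{−2κd} = 1 − e^{−1.490} = 0.7745.

P = 0.775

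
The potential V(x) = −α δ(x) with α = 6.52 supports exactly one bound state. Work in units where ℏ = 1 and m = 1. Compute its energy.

E = -21.3

For x ≠ 0 the bound state is ψ ∝ e^{−κ|x|}; integrating the TISE across the delta gives the cusp condition 2κ = 2mα/ℏ², so κ = 6.520.
Then E = −ℏ²κ²/(2m) = −mα²/(2ℏ²) = -21.26.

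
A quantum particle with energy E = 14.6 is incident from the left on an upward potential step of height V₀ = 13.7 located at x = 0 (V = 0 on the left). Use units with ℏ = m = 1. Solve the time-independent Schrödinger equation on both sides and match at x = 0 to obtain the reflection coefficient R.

On each side the TISE gives plane waves with k = √(2m(E − V))/ℏ: k₁ = √(2·1·14.6) = 5.404, k₂ = √(2·1·0.9) = 1.342.
Continuity of ψ and ψ′ at the step yields the reflection amplitude r = (k₁ − k₂)/(k₁ + k₂) = 0.6022; thus R = |r|² = 0.3626, T = 0.6374.

R = 0.363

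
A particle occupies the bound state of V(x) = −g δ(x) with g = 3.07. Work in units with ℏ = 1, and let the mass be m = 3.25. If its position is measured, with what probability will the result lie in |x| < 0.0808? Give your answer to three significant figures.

The normalised bound state is ψ = √κ e^{−κ|x|} with κ = mg/ℏ² = 9.978.
P(|x| < d) = ∫_{−d}^{d} κ e^{−2κ|x|} dx = 1 − e^{−2κd} = 1 − e^{−1.612} = 0.8006.

P = 0.801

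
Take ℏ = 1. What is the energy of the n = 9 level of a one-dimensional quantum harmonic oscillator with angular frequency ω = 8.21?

E = 78.0

Using E_n = (n + ½)ℏω: E_9 = 9.5 × 8.21 = 78.00.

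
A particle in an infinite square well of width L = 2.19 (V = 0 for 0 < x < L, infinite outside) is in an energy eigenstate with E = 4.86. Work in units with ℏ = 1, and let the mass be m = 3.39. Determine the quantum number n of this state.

n = 4

For an infinite well E_n = n²π²ℏ²/(2mL²), so n = (L/πℏ)√(2mE).
n = (2.19/π) × √(2 × 3.39 × 4.86) = 4.002 → n = 4.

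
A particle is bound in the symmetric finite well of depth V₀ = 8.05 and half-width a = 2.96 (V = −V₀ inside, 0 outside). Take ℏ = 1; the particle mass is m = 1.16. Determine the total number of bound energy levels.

N = 9

Define the well-strength parameter z₀ = (a/ℏ)√(2mV₀) = 2.96 × √(2·1.16·8.05) = 12.79.
The even/odd transcendental equations gain one root per π/2 in z₀, giving N = 1 + ⌊2z₀/π⌋ = 1 + ⌊8.144⌋ = 9.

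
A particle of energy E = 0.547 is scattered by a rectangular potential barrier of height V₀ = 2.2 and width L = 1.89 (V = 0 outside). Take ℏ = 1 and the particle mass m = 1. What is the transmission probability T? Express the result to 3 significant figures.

T = 0.00309

Since E < V₀ the interior solution is evanescent with decay constant κ = √(2m(V₀ − E))/ℏ = 1.818.
κL = 3.436, sinh(κL) = 15.52.
The exact tunnelling result is T⁻¹ = 1 + V₀² sinh²(κL) / [4E(V₀ − E)] = 323.4, so T = 0.00309.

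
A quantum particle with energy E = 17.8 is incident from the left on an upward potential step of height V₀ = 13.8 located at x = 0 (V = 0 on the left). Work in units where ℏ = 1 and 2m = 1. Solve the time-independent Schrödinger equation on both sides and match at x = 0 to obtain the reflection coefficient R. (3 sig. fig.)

The wavenumbers are k₁ = √(2mE)/ℏ = 4.219 on the left and k₂ = √(2m(E − V₀))/ℏ = 2.000 on the right.
Continuity of ψ and ψ′ at the step yields the reflection amplitude r = (k₁ − k₂)/(k₁ + k₂) = 0.3568; thus R = |r|² = 0.1273, T = 0.8727.

R = 0.127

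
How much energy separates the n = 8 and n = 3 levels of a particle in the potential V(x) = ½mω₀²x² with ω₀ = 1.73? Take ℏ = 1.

E_n = ℏω₀(n + ½), so ΔE = (8 − 3) ℏω₀ = 5 × 1.73 = 8.650.

ΔE = 8.65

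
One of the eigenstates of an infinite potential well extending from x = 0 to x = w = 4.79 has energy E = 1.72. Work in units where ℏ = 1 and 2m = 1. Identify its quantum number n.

n = 2

For an infinite well E_n = n²π²ℏ²/(2mw²), so n = (w/πℏ)√(2mE).
n = (4.79/π) × √(2 × 0.5 × 1.72) = 2.000 → n = 2.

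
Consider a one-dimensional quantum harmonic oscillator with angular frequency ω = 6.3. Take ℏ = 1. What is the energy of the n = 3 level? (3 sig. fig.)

E = 22.1

The oscillator eigenvalues are E_n = ℏω(n + ½), so E_3 = 6.3 × 3.5 = 22.05.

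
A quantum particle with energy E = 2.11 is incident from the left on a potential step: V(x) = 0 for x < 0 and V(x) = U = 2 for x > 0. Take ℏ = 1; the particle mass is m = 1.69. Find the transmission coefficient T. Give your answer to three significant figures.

T = 0.605

On each side the TISE gives plane waves with k = √(2m(E − V))/ℏ: k₁ = √(2·1.69·2.11) = 2.671, k₂ = √(2·1.69·0.11) = 0.6098.
Continuity of ψ and ψ′ at the step yields the reflection amplitude r = (k₁ − k₂)/(k₁ + k₂) = 0.6282; thus R = |r|² = 0.3947, T = 0.6053.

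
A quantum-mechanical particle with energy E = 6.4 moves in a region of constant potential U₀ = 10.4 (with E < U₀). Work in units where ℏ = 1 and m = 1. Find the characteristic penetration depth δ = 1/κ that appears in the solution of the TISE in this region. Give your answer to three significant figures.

Since E < U₀ the TISE in this region is ψ'' = κ²ψ with κ = √(2m(U₀ − E))/ℏ.
κ = √(2 × 1 × 4) = 2.828. The penetration depth is δ = 1/κ = 0.354.

δ = 0.354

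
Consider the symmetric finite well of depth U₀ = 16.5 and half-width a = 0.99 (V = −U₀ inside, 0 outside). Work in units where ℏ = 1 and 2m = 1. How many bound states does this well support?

N = 3

Define the well-strength parameter z₀ = (a/ℏ)√(2mU₀) = 0.99 × √(2·0.5·16.5) = 4.021.
The even/odd transcendental equations gain one root per π/2 in z₀, giving N = 1 + ⌊2z₀/π⌋ = 1 + ⌊2.560⌋ = 3.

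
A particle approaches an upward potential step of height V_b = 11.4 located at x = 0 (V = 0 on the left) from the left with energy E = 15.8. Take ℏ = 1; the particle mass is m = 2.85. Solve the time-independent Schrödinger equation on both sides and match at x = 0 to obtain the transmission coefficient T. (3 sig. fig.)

On each side the TISE gives plane waves with k = √(2m(E − V))/ℏ: k₁ = √(2·2.85·15.8) = 9.490, k₂ = √(2·2.85·4.4) = 5.008.
Matching ψ and ψ′ at x = 0 gives r = (k₁ − k₂)/(k₁ + k₂), so R = r² = 0.09557 and T = 1 − R = 0.9044.

T = 0.904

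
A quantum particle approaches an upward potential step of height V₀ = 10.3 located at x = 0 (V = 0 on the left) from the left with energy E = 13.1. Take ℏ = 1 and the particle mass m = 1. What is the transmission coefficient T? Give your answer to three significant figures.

On each side the TISE gives plane waves with k = √(2m(E − V))/ℏ: k₁ = √(2·1·13.1) = 5.119, k₂ = √(2·1·2.8) = 2.366.
Matching ψ and ψ′ at x = 0 gives r = (k₁ − k₂)/(k₁ + k₂), so R = r² = 0.1352 and T = 1 − R = 0.8648.

T = 0.865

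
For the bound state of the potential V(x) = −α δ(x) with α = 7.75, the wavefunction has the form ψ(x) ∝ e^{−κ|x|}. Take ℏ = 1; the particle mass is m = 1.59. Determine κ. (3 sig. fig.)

κ = 12.3

Integrating the TISE across x = 0 gives the cusp condition ψ'(0⁺) − ψ'(0⁻) = −(2mα/ℏ²)ψ(0).
With ψ ∝ e^{−κ|x|} this yields −2κ = −2mα/ℏ², so κ = mα/ℏ² = 12.32.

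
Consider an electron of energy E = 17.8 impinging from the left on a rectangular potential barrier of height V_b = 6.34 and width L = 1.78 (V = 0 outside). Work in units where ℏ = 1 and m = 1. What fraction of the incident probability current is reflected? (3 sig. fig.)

R = 0.0295

Above the barrier the interior wavenumber is k₂ = √(2m(E − V_b))/ℏ = 4.787, giving phase k₂L = 8.522.
Matching at both interfaces gives T⁻¹ = 1 + V_b² sin²(k₂L) / [4E(E − V_b)] = 1.030, hence T = 0.971.
R = 1 − T = 0.0295.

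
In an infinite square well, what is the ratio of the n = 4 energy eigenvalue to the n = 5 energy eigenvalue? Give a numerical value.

0.64

Since E_n ∝ n², the ratio is (4/5)² = 0.64.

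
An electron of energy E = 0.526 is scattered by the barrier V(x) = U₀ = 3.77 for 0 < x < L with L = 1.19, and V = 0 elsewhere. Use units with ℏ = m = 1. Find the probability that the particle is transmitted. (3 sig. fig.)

E < U₀: inside the barrier ψ ∝ e^{±κx} with κ = √(2m(U₀ − E))/ℏ = 2.547.
κL = 3.031, sinh(κL) = 10.34.
Matching ψ, ψ′ at both faces gives T = [1 + U₀² sinh²(κL) / (4E(U₀ − E))]⁻¹ = 1/223.5 = 0.00447.

T = 0.00447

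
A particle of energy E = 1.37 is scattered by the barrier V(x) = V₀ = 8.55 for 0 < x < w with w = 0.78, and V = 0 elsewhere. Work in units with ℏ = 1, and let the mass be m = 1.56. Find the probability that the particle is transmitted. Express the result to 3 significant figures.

T = 0.00134

Since E < V₀ the interior solution is evanescent with decay constant κ = √(2m(V₀ − E))/ℏ = 4.733.
κw = 3.692, sinh(κw) = 20.05.
The exact tunnelling result is T⁻¹ = 1 + V₀² sinh²(κw) / [4E(V₀ − E)] = 747.5, so T = 0.00134.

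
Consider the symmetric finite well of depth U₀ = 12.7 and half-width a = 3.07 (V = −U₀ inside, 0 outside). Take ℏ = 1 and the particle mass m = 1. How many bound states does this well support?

N = 10

The dimensionless depth is z₀ = a√(2mU₀)/ℏ = 3.07 × √(25.40) = 15.47.
A new bound state (alternating even/odd) appears each time z₀ passes a multiple of π/2, so N = ⌊2z₀/π⌋ + 1 = ⌊9.850⌋ + 1 = 10.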